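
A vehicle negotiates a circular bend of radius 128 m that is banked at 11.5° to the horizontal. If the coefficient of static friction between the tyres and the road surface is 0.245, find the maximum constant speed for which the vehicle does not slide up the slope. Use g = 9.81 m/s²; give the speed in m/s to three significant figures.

24.3 m/s

At the maximum speed, friction acts down the slope at its limiting value f = μN. Radially (horizontal, toward centre): N sinθ + μN cosθ = mv²/r. Vertically: N cosθ − μN sinθ = mg.
Dividing: v² = r g (sinθ + μcosθ)/(cosθ − μsinθ).
sinθ + μcosθ = 0.1994 + 0.245×0.9799 = 0.4394; cosθ − μsinθ = 0.9799 − 0.245×0.1994 = 0.9311.
v² = 128 × 9.81 × 0.4394/0.9311 = 592.7 m²/s², so v = 24.34 m/s.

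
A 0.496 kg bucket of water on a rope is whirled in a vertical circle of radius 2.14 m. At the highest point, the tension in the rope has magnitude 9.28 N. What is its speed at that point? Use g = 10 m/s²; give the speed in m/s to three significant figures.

At the top, T + mg = mv²/r, so v = √(r(T/m + g)) = √(2.14 × (9.28/0.496 + 10.0)) = √(2.14 × 28.71) = √61.44 = 7.838 m/s.

7.84 m/s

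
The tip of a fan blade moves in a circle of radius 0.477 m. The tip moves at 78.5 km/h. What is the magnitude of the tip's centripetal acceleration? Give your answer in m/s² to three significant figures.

v = 78.5 km/h = 78.5/3.6 = 21.81 m/s.
a_c = v²/r = (21.81)²/0.477 = 475.5/0.477 = 996.8 m/s².

997 m/s²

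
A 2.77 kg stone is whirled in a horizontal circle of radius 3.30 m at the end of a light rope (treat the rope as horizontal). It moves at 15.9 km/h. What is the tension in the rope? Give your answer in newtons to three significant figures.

16.4 N

v = 15.9 km/h = 15.9/3.6 = 4.417 m/s.
The tension is the only horizontal force, so it supplies the full centripetal force: T = m v²/r = 2.77 × (4.417)²/3.30 = 2.77 × 19.51/3.30 = 16.37 N.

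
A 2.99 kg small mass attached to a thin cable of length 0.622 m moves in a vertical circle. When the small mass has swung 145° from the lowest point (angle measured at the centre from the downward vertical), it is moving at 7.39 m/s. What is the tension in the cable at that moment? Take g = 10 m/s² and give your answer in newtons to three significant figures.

238 N

Take the radial direction toward the centre of the circle as positive. The component of the weight along the string toward the centre is −mg cos φ (φ measured from the bottom), so Newton's second law along the string gives T − mg cos φ = m v²/r.
cos 145° = -0.8192, so T = m(v²/r + g cos φ) = 2.99 × ((7.39)²/0.622 + 10.0 × -0.8192) = 2.99 × (87.80 + (-8.192)) = 2.99 × 79.61 = 238.0 N.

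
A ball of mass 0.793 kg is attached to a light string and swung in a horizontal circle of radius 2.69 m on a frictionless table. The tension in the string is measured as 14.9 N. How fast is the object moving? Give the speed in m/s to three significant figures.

7.11 m/s

T = m v²/r ⇒ v = √(T r / m) = √(14.9 × 2.69 / 0.793) = √50.54 = 7.109 m/s.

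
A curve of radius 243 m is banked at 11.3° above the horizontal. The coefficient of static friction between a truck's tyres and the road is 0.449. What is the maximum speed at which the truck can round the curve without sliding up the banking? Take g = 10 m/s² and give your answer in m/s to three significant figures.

41.6 m/s

At the maximum speed, friction acts down the slope at its limiting value f = μN. Radially (horizontal, toward centre): N sinθ + μN cosθ = mv²/r. Vertically: N cosθ − μN sinθ = mg.
Dividing: v² = r g (sinθ + μcosθ)/(cosθ − μsinθ).
sinθ + μcosθ = 0.1959 + 0.449×0.9806 = 0.6362; cosθ − μsinθ = 0.9806 − 0.449×0.1959 = 0.8926.
v² = 243 × 10.0 × 0.6362/0.8926 = 1732 m²/s², so v = 41.62 m/s.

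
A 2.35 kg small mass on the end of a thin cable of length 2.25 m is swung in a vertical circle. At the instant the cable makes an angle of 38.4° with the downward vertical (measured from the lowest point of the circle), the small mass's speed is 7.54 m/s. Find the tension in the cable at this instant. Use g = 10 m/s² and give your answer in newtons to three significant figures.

Take the radial direction toward the centre of the circle as positive. The component of the weight along the string toward the centre is −mg cos φ (φ measured from the bottom), so Newton's second law along the string gives T − mg cos φ = m v²/r.
cos 38.4° = 0.7837, so T = m(v²/r + g cos φ) = 2.35 × ((7.54)²/2.25 + 10.0 × 0.7837) = 2.35 × (25.27 + (7.837)) = 2.35 × 33.10 = 77.80 N.

77.8 N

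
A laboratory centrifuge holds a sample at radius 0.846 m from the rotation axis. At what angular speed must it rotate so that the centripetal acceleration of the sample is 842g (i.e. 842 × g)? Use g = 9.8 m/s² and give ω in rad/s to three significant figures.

98.8 rad/s

Centripetal acceleration a_c = ω²r. Setting ω²r = 842g:
ω = √(842g / r) = √(842 × 9.8 / 0.846) = √9754 = 98.76 rad/s.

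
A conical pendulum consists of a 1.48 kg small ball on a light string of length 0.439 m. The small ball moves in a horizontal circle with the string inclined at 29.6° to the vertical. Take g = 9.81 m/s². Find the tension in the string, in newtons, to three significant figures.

Vertically the bob has no acceleration, so T cosθ = mg.
T = mg/cosθ = 1.48 × 9.81 / cos 29.6° = 14.52/0.8695 = 16.70 N.

16.7 N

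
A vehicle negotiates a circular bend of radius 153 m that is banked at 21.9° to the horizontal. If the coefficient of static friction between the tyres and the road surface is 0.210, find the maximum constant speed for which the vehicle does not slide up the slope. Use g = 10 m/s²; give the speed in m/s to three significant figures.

32.0 m/s

At the maximum speed, friction acts down the slope at its limiting value f = μN. Radially (horizontal, toward centre): N sinθ + μN cosθ = mv²/r. Vertically: N cosθ − μN sinθ = mg.
Dividing: v² = r g (sinθ + μcosθ)/(cosθ − μsinθ).
sinθ + μcosθ = 0.3730 + 0.210×0.9278 = 0.5678; cosθ − μsinθ = 0.9278 − 0.210×0.3730 = 0.8495.
v² = 153 × 10.0 × 0.5678/0.8495 = 1023 m²/s², so v = 31.98 m/s.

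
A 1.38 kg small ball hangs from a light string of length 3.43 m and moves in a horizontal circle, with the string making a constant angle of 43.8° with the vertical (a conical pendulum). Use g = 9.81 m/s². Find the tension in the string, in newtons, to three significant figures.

18.8 N

Vertically the bob has no acceleration, so T cosθ = mg.
T = mg/cosθ = 1.38 × 9.81 / cos 43.8° = 13.54/0.7218 = 18.76 N.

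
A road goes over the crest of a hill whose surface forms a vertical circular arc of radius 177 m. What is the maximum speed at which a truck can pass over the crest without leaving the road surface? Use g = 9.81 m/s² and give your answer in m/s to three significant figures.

At the crest the centre of the circle is below the truck, so the net downward (centripetal) force is mg − N = mv²/r.
The truck leaves the road when N → 0, giving v_max = √(g r) = √(9.81 × 177) = 41.67 m/s.

41.7 m/s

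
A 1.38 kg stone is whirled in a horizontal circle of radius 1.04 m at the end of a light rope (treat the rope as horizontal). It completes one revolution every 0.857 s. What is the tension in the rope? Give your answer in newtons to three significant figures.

77.1 N

v = 2πr/T = 2π × 1.04/0.857 = 7.625 m/s.
The tension is the only horizontal force, so it supplies the full centripetal force: T = m v²/r = 1.38 × (7.625)²/1.04 = 1.38 × 58.14/1.04 = 77.15 N.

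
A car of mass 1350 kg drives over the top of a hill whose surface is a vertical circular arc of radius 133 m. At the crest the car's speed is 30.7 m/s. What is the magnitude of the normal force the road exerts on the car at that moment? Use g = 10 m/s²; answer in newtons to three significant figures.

At the crest the centripetal acceleration points downward (toward the centre of the arc), so mg − N = mv²/r.
N = m(g − v²/r) = 1350 × (10.0 − (30.7)²/133) = 1350 × (10.0 − 7.086) = 1350 × 2.914 = 3933 N.

3930 N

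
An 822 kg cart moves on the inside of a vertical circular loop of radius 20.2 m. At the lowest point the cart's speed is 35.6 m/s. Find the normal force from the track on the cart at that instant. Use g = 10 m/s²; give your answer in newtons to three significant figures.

At the lowest point, N points up (toward the centre) and the weight mg points down (away from the centre), so the net inward force is N − mg = mv²/r.
N = m(v²/r + g) = 822 × ((35.6)²/20.2 + 10.0) = 822 × (62.74 + 10.0) = 822 × 72.74 = 59790 N.

59800 N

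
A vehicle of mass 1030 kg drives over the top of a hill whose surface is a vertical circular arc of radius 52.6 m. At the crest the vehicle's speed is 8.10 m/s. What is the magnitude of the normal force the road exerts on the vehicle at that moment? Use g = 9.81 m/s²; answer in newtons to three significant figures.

At the crest the centripetal acceleration points downward (toward the centre of the arc), so mg − N = mv²/r.
N = m(g − v²/r) = 1030 × (9.81 − (8.10)²/52.6) = 1030 × (9.81 − 1.247) = 1030 × 8.563 = 8820 N.

8820 N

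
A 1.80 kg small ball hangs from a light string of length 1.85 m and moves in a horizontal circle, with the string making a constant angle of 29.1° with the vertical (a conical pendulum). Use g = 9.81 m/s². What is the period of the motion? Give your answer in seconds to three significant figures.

r = L sinθ = 0.8997 m. From T sinθ = mω²r and T cosθ = mg: tanθ = ω²r/g, so ω² = g tanθ / r = g/(L cosθ).
ω = √(g/(L cosθ)) = √(9.81/(1.85 × 0.8738)) = √6.069 = 2.463 rad/s.
Period = 2π/ω = 2.551 s.

2.55 s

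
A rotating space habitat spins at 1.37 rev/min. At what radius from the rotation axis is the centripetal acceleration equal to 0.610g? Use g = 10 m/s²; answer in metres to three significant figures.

ω = 1.37 rev/min × 2π/60 = 0.1435 rad/s.
a_c = ω²r = 0.610g ⇒ r = 0.610 × 10.0 / (0.1435)² = 6.100/0.02058 = 296.4 m.

296 m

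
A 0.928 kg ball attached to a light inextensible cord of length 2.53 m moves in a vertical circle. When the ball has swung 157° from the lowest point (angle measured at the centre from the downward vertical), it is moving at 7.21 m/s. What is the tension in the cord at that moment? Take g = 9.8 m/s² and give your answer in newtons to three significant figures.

Take the radial direction toward the centre of the circle as positive. The component of the weight along the string toward the centre is −mg cos φ (φ measured from the bottom), so Newton's second law along the string gives T − mg cos φ = m v²/r.
cos 157° = -0.9205, so T = m(v²/r + g cos φ) = 0.928 × ((7.21)²/2.53 + 9.8 × -0.9205) = 0.928 × (20.55 + (-9.021)) = 0.928 × 11.53 = 10.70 N.

10.7 N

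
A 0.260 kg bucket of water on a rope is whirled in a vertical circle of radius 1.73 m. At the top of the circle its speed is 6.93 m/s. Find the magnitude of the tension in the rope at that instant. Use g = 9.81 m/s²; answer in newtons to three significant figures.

At the top, both T and the weight mg point inward (toward the centre), so T + mg = mv²/r.
T = m(v²/r − g) = 0.260 × ((6.93)²/1.73 − 9.81) = 0.260 × (27.76 − 9.81) = 0.260 × 17.95 = 4.667 N.

4.67 N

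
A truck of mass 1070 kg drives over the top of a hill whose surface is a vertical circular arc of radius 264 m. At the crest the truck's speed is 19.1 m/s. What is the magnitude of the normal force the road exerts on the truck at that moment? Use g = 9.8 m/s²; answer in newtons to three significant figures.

At the crest the centripetal acceleration points downward (toward the centre of the arc), so mg − N = mv²/r.
N = m(g − v²/r) = 1070 × (9.8 − (19.1)²/264) = 1070 × (9.8 − 1.382) = 1070 × 8.418 = 9007 N.

9010 N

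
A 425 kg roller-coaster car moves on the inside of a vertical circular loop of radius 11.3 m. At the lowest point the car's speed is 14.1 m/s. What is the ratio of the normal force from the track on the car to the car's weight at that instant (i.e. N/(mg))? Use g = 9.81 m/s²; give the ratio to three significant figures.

2.79

At the bottom, N − mg = mv²/r, so N = m(v²/r + g) and N/(mg) = v²/(rg) + 1 = (14.1)²/(11.3 × 9.81) + 1 = 1.793 + 1 = 2.793.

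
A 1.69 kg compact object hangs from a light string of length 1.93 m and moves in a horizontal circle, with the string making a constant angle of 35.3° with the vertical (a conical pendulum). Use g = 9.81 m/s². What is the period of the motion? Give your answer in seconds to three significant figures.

r = L sinθ = 1.115 m. From T sinθ = mω²r and T cosθ = mg: tanθ = ω²r/g, so ω² = g tanθ / r = g/(L cosθ).
ω = √(g/(L cosθ)) = √(9.81/(1.93 × 0.8161)) = √6.228 = 2.496 rad/s.
Period = 2π/ω = 2.518 s.

2.52 s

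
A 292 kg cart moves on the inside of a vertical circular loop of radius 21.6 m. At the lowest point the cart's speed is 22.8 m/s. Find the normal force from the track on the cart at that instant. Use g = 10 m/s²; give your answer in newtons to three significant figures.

9950 N

At the lowest point, N points up (toward the centre) and the weight mg points down (away from the centre), so the net inward force is N − mg = mv²/r.
N = m(v²/r + g) = 292 × ((22.8)²/21.6 + 10.0) = 292 × (24.07 + 10.0) = 292 × 34.07 = 9947 N.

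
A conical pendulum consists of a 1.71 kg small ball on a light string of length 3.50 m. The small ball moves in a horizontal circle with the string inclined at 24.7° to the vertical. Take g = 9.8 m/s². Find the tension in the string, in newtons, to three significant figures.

18.4 N

Vertically the bob has no acceleration, so T cosθ = mg.
T = mg/cosθ = 1.71 × 9.8 / cos 24.7° = 16.76/0.9085 = 18.45 N.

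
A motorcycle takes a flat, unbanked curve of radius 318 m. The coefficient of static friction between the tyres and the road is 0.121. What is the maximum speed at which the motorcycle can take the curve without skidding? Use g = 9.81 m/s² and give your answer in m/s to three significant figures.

19.4 m/s

The only inward force on a level bend is static friction, so at the limit f_s = μ_s N = μ_s m g = m v²/r.
Mass cancels: v_max = √(μ_s g r) = √(0.121 × 9.81 × 318) = √377.5 = 19.43 m/s.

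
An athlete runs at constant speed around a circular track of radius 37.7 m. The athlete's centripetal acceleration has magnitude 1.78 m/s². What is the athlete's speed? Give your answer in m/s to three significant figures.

8.19 m/s

a_c = v²/r ⇒ v = √(a_c · r) = √(1.78 × 37.7) = √67.11 = 8.192 m/s.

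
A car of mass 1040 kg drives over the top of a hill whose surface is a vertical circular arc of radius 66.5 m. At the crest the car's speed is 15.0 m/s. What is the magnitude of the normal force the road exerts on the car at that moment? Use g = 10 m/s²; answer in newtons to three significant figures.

At the crest the centripetal acceleration points downward (toward the centre of the arc), so mg − N = mv²/r.
N = m(g − v²/r) = 1040 × (10.0 − (15.0)²/66.5) = 1040 × (10.0 − 3.383) = 1040 × 6.617 = 6881 N.

6880 N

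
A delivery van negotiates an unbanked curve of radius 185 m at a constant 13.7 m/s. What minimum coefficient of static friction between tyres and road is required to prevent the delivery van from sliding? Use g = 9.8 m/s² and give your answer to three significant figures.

Friction provides the centripetal force: μ_s m g = m v²/r, so μ_s = v²/(g r) = (13.70)²/(9.8 × 185) = 187.7/1813 = 0.1035.

0.104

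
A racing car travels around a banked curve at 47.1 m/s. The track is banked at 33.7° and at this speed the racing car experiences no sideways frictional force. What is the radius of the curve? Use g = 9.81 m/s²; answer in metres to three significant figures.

Frictionless banking: tanθ = v²/(rg), so r = v²/(g tanθ).
r = (47.1)²/(9.81 × tan 33.7°) = 2218/(9.81 × 0.6669) = 2218/6.542 = 339.1 m.

339 m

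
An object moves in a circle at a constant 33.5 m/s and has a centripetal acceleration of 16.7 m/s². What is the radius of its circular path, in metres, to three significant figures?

a_c = v²/r ⇒ r = v²/a_c = (33.5)²/16.7 = 1122/16.7 = 67.20 m.

67.2 m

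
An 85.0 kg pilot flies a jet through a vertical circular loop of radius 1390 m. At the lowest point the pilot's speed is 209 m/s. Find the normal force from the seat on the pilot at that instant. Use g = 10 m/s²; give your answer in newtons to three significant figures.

At the lowest point, N points up (toward the centre) and the weight mg points down (away from the centre), so the net inward force is N − mg = mv²/r.
N = m(v²/r + g) = 85.0 × ((209)²/1390 + 10.0) = 85.0 × (31.43 + 10.0) = 85.0 × 41.43 = 3521 N.

3520 N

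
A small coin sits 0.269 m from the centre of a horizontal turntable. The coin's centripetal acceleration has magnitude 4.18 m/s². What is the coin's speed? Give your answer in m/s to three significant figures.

1.06 m/s

a_c = v²/r ⇒ v = √(a_c · r) = √(4.18 × 0.269) = √1.124 = 1.060 m/s.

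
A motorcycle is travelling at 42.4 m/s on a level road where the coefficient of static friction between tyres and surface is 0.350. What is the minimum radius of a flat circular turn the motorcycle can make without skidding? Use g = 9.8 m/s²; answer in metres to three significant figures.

At the limit, μ_s m g = m v²/r, so r_min = v²/(μ_s g) = (42.4)²/(0.350 × 9.8) = 1798/3.430 = 524.1 m.

524 m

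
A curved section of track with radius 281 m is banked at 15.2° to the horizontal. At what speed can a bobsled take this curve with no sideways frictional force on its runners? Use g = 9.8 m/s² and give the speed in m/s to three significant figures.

27.4 m/s

On a frictionless banked curve, N sinθ = mv²/r and N cosθ = mg, so tanθ = v²/(rg).
v = √(r g tanθ) = √(281 × 9.8 × tan 15.2°) = √(281 × 9.8 × 0.2717) = √748.2 = 27.35 m/s.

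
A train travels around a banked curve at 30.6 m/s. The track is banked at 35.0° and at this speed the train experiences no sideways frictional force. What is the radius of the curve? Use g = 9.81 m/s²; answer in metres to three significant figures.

Frictionless banking: tanθ = v²/(rg), so r = v²/(g tanθ).
r = (30.6)²/(9.81 × tan 35.0°) = 936.4/(9.81 × 0.7002) = 936.4/6.869 = 136.3 m.

136 m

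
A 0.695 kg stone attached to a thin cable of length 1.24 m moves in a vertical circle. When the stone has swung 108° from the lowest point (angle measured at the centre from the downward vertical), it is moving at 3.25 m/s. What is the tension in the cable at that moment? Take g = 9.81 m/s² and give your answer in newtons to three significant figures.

Take the radial direction toward the centre of the circle as positive. The component of the weight along the string toward the centre is −mg cos φ (φ measured from the bottom), so Newton's second law along the string gives T − mg cos φ = m v²/r.
cos 108° = -0.3090, so T = m(v²/r + g cos φ) = 0.695 × ((3.25)²/1.24 + 9.81 × -0.3090) = 0.695 × (8.518 + (-3.031)) = 0.695 × 5.487 = 3.813 N.

3.81 N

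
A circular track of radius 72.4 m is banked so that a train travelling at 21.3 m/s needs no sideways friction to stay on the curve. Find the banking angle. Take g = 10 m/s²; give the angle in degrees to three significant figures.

32.1°

For a frictionless banked turn: horizontally N sinθ = mv²/r and vertically N cosθ = mg.
Dividing: tanθ = v²/(r g) = (21.3)²/(72.4 × 10.0) = 453.7/724.0 = 0.6266.
θ = arctan(0.6266) = 32.07°.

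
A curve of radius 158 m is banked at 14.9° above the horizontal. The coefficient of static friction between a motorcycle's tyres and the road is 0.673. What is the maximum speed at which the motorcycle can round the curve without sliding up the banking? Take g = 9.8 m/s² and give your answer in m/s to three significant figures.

42.1 m/s

At the maximum speed, friction acts down the slope at its limiting value f = μN. Radially (horizontal, toward centre): N sinθ + μN cosθ = mv²/r. Vertically: N cosθ − μN sinθ = mg.
Dividing: v² = r g (sinθ + μcosθ)/(cosθ − μsinθ).
sinθ + μcosθ = 0.2571 + 0.673×0.9664 = 0.9075; cosθ − μsinθ = 0.9664 − 0.673×0.2571 = 0.7933.
v² = 158 × 9.8 × 0.9075/0.7933 = 1771 m²/s², so v = 42.09 m/s.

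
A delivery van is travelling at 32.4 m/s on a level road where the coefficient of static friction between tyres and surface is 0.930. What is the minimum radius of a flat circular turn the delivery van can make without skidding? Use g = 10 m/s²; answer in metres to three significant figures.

At the limit, μ_s m g = m v²/r, so r_min = v²/(μ_s g) = (32.4)²/(0.930 × 10.0) = 1050/9.300 = 112.9 m.

113 m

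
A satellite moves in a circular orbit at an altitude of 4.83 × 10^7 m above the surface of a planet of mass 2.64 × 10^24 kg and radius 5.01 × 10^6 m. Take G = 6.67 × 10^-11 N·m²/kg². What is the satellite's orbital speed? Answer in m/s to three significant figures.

Orbital radius r = R + h = 5.01 × 10^6 + 4.83 × 10^7 = 5.331 × 10^7 m.
Gravity supplies the centripetal force: G M m / r² = m v² / r, so v = √(GM/r).
v = √(6.67 × 10^-11 × 2.64 × 10^24 / 5.331 × 10^7) = √(3.303 × 10^6) = 1817 m/s.

1820 m/s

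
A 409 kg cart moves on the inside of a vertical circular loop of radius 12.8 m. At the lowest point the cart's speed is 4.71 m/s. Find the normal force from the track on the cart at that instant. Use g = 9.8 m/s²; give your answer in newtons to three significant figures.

At the lowest point, N points up (toward the centre) and the weight mg points down (away from the centre), so the net inward force is N − mg = mv²/r.
N = m(v²/r + g) = 409 × ((4.71)²/12.8 + 9.8) = 409 × (1.733 + 9.8) = 409 × 11.53 = 4717 N.

4720 N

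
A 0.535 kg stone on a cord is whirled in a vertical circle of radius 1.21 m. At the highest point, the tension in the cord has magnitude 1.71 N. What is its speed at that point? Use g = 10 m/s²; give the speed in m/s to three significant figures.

At the top, T + mg = mv²/r, so v = √(r(T/m + g)) = √(1.21 × (1.71/0.535 + 10.0)) = √(1.21 × 13.20) = √15.97 = 3.996 m/s.

4.00 m/s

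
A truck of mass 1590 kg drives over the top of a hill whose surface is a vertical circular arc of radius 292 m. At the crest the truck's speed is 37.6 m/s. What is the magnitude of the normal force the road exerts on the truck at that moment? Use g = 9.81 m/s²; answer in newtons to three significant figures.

7900 N

At the crest the centripetal acceleration points downward (toward the centre of the arc), so mg − N = mv²/r.
N = m(g − v²/r) = 1590 × (9.81 − (37.6)²/292) = 1590 × (9.81 − 4.842) = 1590 × 4.968 = 7900 N.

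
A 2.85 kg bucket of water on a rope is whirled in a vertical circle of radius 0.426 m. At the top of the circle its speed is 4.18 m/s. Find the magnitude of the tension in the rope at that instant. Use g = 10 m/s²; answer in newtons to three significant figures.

88.4 N

At the top, both T and the weight mg point inward (toward the centre), so T + mg = mv²/r.
T = m(v²/r − g) = 2.85 × ((4.18)²/0.426 − 10.0) = 2.85 × (41.02 − 10.0) = 2.85 × 31.02 = 88.39 N.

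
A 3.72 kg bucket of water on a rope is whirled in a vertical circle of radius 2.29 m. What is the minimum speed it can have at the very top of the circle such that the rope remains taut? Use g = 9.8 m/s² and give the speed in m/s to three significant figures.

At the top, both weight mg and T point toward the centre: T + mg = mv²/r.
At minimum speed T → 0, so mg = mv_min²/r ⇒ v_min = √(g r) = √(9.8 × 2.29) = 4.737 m/s.

4.74 m/s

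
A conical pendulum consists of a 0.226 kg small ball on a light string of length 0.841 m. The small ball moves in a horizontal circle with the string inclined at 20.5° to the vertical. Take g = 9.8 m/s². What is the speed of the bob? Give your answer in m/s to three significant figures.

The radius of the circle is r = L sinθ = 0.841 × sin 20.5° = 0.2945 m.
Horizontally T sinθ = mv²/r and vertically T cosθ = mg, so tanθ = v²/(rg).
v = √(r g tanθ) = √(0.2945 × 9.8 × 0.3739) = √1.079 = 1.039 m/s.

1.04 m/s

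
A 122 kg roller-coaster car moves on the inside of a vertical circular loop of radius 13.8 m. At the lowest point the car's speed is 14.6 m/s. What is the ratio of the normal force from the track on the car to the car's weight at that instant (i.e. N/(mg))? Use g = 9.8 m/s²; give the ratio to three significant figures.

At the bottom, N − mg = mv²/r, so N = m(v²/r + g) and N/(mg) = v²/(rg) + 1 = (14.6)²/(13.8 × 9.8) + 1 = 1.576 + 1 = 2.576.

2.58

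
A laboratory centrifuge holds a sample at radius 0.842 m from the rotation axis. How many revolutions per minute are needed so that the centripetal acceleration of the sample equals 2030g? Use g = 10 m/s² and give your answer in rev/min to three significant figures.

Require ω²r = 2030g, so ω = √(2030 × 10.0/0.842) = 155.3 rad/s.
In rev/min: ω × 60/(2π) = 155.3 × 60/(2π) = 1483 rev/min.

1480 rev/min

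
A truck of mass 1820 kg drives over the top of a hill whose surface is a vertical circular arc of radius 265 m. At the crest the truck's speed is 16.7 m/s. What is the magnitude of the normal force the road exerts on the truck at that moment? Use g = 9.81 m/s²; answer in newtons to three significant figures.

15900 N

At the crest the centripetal acceleration points downward (toward the centre of the arc), so mg − N = mv²/r.
N = m(g − v²/r) = 1820 × (9.81 − (16.7)²/265) = 1820 × (9.81 − 1.052) = 1820 × 8.758 = 15940 N.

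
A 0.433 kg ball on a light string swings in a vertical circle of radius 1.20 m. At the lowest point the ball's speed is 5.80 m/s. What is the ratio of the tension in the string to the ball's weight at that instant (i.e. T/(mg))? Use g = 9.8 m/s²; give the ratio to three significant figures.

At the bottom, T − mg = mv²/r, so T = m(v²/r + g) and T/(mg) = v²/(rg) + 1 = (5.80)²/(1.20 × 9.8) + 1 = 2.861 + 1 = 3.861.

3.86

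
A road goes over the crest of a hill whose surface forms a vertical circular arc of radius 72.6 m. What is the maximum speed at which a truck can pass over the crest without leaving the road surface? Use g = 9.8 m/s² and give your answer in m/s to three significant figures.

At the crest the centre of the circle is below the truck, so the net downward (centripetal) force is mg − N = mv²/r.
The truck leaves the road when N → 0, giving v_max = √(g r) = √(9.8 × 72.6) = 26.67 m/s.

26.7 m/s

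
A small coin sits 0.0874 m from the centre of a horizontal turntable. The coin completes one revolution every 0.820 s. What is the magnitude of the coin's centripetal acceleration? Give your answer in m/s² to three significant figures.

5.13 m/s²

v = 2πr/T = 2π × 0.0874/0.820 = 0.6697 m/s.
a_c = v²/r = (0.6697)²/0.0874 = 0.4485/0.0874 = 5.131 m/s².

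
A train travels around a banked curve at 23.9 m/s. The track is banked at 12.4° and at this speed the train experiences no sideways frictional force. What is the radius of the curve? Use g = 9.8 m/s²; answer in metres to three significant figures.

265 m

Frictionless banking: tanθ = v²/(rg), so r = v²/(g tanθ).
r = (23.9)²/(9.8 × tan 12.4°) = 571.2/(9.8 × 0.2199) = 571.2/2.155 = 265.1 m.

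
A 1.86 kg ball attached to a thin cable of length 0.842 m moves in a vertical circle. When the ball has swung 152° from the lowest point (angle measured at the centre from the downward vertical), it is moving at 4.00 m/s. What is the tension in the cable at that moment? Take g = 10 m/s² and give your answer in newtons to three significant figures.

18.9 N

Take the radial direction toward the centre of the circle as positive. The component of the weight along the string toward the centre is −mg cos φ (φ measured from the bottom), so Newton's second law along the string gives T − mg cos φ = m v²/r.
cos 152° = -0.8829, so T = m(v²/r + g cos φ) = 1.86 × ((4.00)²/0.842 + 10.0 × -0.8829) = 1.86 × (19.00 + (-8.829)) = 1.86 × 10.17 = 18.92 N.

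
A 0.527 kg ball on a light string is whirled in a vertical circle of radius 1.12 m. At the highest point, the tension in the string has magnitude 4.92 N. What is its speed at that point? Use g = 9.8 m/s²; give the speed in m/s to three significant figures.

At the top, T + mg = mv²/r, so v = √(r(T/m + g)) = √(1.12 × (4.92/0.527 + 9.8)) = √(1.12 × 19.14) = √21.43 = 4.629 m/s.

4.63 m/s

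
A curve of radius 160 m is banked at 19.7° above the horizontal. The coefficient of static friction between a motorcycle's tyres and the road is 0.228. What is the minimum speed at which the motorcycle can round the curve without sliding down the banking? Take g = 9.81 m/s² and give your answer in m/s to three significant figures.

13.7 m/s

At the minimum speed, friction acts up the slope at its limiting value f = μN. Radially (horizontal, toward centre): N sinθ − μN cosθ = mv²/r. Vertically: N cosθ + μN sinθ = mg.
Dividing: v² = r g (sinθ − μcosθ)/(cosθ + μsinθ).
sinθ − μcosθ = 0.3371 − 0.228×0.9415 = 0.1224; cosθ + μsinθ = 0.9415 + 0.228×0.3371 = 1.018.
v² = 160 × 9.81 × 0.1224/1.018 = 188.7 m²/s², so v = 13.74 m/s.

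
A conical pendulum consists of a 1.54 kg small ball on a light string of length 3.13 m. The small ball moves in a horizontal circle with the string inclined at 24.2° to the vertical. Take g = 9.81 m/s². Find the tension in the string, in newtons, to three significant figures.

16.6 N

Vertically the bob has no acceleration, so T cosθ = mg.
T = mg/cosθ = 1.54 × 9.81 / cos 24.2° = 15.11/0.9121 = 16.56 N.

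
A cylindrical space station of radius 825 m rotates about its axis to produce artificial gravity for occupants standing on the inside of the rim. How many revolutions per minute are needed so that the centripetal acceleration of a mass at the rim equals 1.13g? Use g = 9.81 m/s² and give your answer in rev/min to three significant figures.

Require ω²r = 1.13g, so ω = √(1.13 × 9.81/825) = 0.1159 rad/s.
In rev/min: ω × 60/(2π) = 0.1159 × 60/(2π) = 1.107 rev/min.

1.11 rev/min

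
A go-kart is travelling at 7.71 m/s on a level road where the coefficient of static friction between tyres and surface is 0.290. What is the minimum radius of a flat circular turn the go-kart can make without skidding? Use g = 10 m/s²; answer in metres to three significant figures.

20.5 m

At the limit, μ_s m g = m v²/r, so r_min = v²/(μ_s g) = (7.71)²/(0.290 × 10.0) = 59.44/2.900 = 20.50 m.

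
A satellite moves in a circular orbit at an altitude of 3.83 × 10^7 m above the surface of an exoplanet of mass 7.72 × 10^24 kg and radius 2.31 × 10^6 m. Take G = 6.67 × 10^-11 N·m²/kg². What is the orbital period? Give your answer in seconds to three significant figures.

71700 s

r = R + h = 2.31 × 10^6 + 3.83 × 10^7 = 4.061 × 10^7 m. Gravity provides the centripetal force: G M m / r² = m v² / r ⇒ v = √(GM/r) = 3561 m/s.
T = 2πr/v = 2π × 4.061 × 10^7 / 3561 = 71660 s.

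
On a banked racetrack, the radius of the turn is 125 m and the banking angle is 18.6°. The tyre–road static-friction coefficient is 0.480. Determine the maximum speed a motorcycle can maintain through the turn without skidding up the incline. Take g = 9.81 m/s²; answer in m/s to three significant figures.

34.6 m/s

At the maximum speed, friction acts down the slope at its limiting value f = μN. Radially (horizontal, toward centre): N sinθ + μN cosθ = mv²/r. Vertically: N cosθ − μN sinθ = mg.
Dividing: v² = r g (sinθ + μcosθ)/(cosθ − μsinθ).
sinθ + μcosθ = 0.3190 + 0.480×0.9478 = 0.7739; cosθ − μsinθ = 0.9478 − 0.480×0.3190 = 0.7947.
v² = 125 × 9.81 × 0.7739/0.7947 = 1194 m²/s², so v = 34.56 m/s.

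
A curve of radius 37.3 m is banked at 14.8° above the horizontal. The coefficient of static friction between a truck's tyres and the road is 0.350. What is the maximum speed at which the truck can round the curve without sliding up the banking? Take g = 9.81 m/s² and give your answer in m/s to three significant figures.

15.7 m/s

At the maximum speed, friction acts down the slope at its limiting value f = μN. Radially (horizontal, toward centre): N sinθ + μN cosθ = mv²/r. Vertically: N cosθ − μN sinθ = mg.
Dividing: v² = r g (sinθ + μcosθ)/(cosθ − μsinθ).
sinθ + μcosθ = 0.2554 + 0.350×0.9668 = 0.5938; cosθ − μsinθ = 0.9668 − 0.350×0.2554 = 0.8774.
v² = 37.3 × 9.81 × 0.5938/0.8774 = 247.6 m²/s², so v = 15.74 m/s.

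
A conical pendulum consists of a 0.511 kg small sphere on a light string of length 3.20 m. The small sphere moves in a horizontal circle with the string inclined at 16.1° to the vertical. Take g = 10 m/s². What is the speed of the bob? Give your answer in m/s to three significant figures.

1.60 m/s

The radius of the circle is r = L sinθ = 3.20 × sin 16.1° = 0.8874 m.
Horizontally T sinθ = mv²/r and vertically T cosθ = mg, so tanθ = v²/(rg).
v = √(r g tanθ) = √(0.8874 × 10.0 × 0.2886) = √2.561 = 1.600 m/s.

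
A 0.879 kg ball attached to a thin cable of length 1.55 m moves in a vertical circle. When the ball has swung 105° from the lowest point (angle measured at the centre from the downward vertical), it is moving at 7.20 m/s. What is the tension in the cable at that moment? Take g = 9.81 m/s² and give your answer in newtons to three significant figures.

Take the radial direction toward the centre of the circle as positive. The component of the weight along the string toward the centre is −mg cos φ (φ measured from the bottom), so Newton's second law along the string gives T − mg cos φ = m v²/r.
cos 105° = -0.2588, so T = m(v²/r + g cos φ) = 0.879 × ((7.20)²/1.55 + 9.81 × -0.2588) = 0.879 × (33.45 + (-2.539)) = 0.879 × 30.91 = 27.17 N.

27.2 N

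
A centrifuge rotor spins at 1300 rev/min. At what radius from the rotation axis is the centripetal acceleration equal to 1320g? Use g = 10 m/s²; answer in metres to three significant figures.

ω = 1300 rev/min × 2π/60 = 136.1 rad/s.
a_c = ω²r = 1320g ⇒ r = 1320 × 10.0 / (136.1)² = 13200/18530 = 0.7122 m.

0.712 m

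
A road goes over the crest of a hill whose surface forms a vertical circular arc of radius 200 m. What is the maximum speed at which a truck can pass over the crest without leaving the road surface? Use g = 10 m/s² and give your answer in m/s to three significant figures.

44.7 m/s

At the crest the centre of the circle is below the truck, so the net downward (centripetal) force is mg − N = mv²/r.
The truck leaves the road when N → 0, giving v_max = √(g r) = √(10.0 × 200) = 44.72 m/s.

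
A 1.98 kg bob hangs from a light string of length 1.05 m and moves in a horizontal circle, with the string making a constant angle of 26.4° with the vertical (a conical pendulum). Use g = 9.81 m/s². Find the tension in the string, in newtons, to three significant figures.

21.7 N

Vertically the bob has no acceleration, so T cosθ = mg.
T = mg/cosθ = 1.98 × 9.81 / cos 26.4° = 19.42/0.8957 = 21.69 N.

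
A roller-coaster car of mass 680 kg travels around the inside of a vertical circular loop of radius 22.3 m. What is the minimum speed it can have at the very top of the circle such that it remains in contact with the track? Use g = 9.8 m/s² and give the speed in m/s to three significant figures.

At the top, both weight mg and N point toward the centre: N + mg = mv²/r.
At minimum speed N → 0, so mg = mv_min²/r ⇒ v_min = √(g r) = √(9.8 × 22.3) = 14.78 m/s.

14.8 m/s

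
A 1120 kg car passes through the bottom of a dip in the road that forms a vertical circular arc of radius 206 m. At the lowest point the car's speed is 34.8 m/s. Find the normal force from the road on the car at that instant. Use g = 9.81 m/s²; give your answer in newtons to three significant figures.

At the lowest point, N points up (toward the centre) and the weight mg points down (away from the centre), so the net inward force is N − mg = mv²/r.
N = m(v²/r + g) = 1120 × ((34.8)²/206 + 9.81) = 1120 × (5.879 + 9.81) = 1120 × 15.69 = 17570 N.

17600 N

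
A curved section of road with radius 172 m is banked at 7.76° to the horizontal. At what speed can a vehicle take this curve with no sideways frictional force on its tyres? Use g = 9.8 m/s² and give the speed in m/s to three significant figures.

On a frictionless banked curve, N sinθ = mv²/r and N cosθ = mg, so tanθ = v²/(rg).
v = √(r g tanθ) = √(172 × 9.8 × tan 7.76°) = √(172 × 9.8 × 0.1363) = √229.7 = 15.16 m/s.

15.2 m/s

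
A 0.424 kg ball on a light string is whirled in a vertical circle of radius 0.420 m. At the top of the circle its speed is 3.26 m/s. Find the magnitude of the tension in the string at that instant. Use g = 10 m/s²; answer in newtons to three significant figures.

At the top, both T and the weight mg point inward (toward the centre), so T + mg = mv²/r.
T = m(v²/r − g) = 0.424 × ((3.26)²/0.420 − 10.0) = 0.424 × (25.30 − 10.0) = 0.424 × 15.30 = 6.489 N.

6.49 N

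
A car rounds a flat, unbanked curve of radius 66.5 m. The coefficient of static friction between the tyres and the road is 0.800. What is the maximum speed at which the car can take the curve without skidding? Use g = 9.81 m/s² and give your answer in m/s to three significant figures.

Friction provides the centripetal force on a flat curve. At maximum speed it is at its limiting value: μ_s m g = m v²/r.
Mass cancels: v_max = √(μ_s g r) = √(0.800 × 9.81 × 66.5) = √521.9 = 22.84 m/s.

22.8 m/s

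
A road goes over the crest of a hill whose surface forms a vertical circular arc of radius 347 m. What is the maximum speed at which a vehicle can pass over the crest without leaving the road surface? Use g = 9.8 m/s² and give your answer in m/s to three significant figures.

58.3 m/s

At the crest the centre of the circle is below the vehicle, so the net downward (centripetal) force is mg − N = mv²/r.
The vehicle leaves the road when N → 0, giving v_max = √(g r) = √(9.8 × 347) = 58.31 m/s.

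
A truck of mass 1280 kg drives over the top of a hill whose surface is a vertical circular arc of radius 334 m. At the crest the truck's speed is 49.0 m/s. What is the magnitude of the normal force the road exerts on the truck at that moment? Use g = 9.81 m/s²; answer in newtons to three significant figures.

3360 N

At the crest the centripetal acceleration points downward (toward the centre of the arc), so mg − N = mv²/r.
N = m(g − v²/r) = 1280 × (9.81 − (49.0)²/334) = 1280 × (9.81 − 7.189) = 1280 × 2.621 = 3355 N.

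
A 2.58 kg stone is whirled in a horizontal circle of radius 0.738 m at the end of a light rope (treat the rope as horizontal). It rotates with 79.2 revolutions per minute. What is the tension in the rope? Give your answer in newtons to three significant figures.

ω = 79.2 rev/min × 2π/60 = 8.294 rad/s, so v = ωr = 8.294 × 0.738 = 6.121 m/s.
The tension is the only horizontal force, so it supplies the full centripetal force: T = m v²/r = 2.58 × (6.121)²/0.738 = 2.58 × 37.46/0.738 = 131.0 N.

131 N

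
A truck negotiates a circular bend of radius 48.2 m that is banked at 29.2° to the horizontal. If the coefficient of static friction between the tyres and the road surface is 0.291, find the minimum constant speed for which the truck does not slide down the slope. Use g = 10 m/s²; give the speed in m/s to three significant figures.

At the minimum speed, friction acts up the slope at its limiting value f = μN. Radially (horizontal, toward centre): N sinθ − μN cosθ = mv²/r. Vertically: N cosθ + μN sinθ = mg.
Dividing: v² = r g (sinθ − μcosθ)/(cosθ + μsinθ).
sinθ − μcosθ = 0.4879 − 0.291×0.8729 = 0.2338; cosθ + μsinθ = 0.8729 + 0.291×0.4879 = 1.015.
v² = 48.2 × 10.0 × 0.2338/1.015 = 111.1 m²/s², so v = 10.54 m/s.

10.5 m/s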